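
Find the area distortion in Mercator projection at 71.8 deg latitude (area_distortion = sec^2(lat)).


area_distortion = 1/cos^2(71.8) = 10.251

10.251


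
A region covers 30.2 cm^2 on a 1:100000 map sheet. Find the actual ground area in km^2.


ground_area = 30.2 * (100000/100)^2 = 30200000.0 m^2 = 30.2 km^2

30.2 km^2


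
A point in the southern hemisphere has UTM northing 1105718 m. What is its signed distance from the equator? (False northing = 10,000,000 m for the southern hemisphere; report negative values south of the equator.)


For southern: actual = 1105718 - 10000000 = -8894282 m

-8894282 m


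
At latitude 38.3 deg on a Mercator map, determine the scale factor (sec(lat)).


SF = 1 / cos(38.3) = 1 / 0.784776 = 1.274

1.274


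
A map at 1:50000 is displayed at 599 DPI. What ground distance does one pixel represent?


pixel_cm = 2.54 / 599 ≈ 0.00424 cm
ground = pixel_cm * 50000 / 100 = 2.54 * 50000 / (599 * 100) = 127000 / 59900 ≈ 2.12 m

2.12 m


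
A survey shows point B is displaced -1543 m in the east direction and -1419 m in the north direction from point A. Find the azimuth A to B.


az = atan2(-1543, -1419) = -132.6 deg
adjusted to 0-360: 227.4 degrees

227.4 degrees


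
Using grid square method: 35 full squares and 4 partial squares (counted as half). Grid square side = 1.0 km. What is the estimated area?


effective squares = 35 + 4 * 0.5 = 37.0
area = 37.0 * 1.0 = 37.0 km^2

37.0 km^2


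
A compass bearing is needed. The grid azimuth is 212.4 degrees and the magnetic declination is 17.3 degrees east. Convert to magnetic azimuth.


magnetic azimuth = grid azimuth - declination (east +ve)
mag_az = 212.4 - 17.3 = 195.1 degrees

195.1 degrees


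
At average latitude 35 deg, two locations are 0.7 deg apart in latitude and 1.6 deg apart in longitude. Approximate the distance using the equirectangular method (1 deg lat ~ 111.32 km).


dlat_km = 0.7 * 111.32 = 77.924
dlon_km = 1.6 * 111.32 * cos(35) ≈ 145.901
dist = sqrt(77.924^2 + 145.901^2) ≈ 165.4 km

165.4 km


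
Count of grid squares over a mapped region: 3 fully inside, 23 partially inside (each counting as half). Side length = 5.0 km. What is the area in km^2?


effective squares = 3 + 23 * 0.5 = 14.5
area = 14.5 * 25.0 = 362.5 km^2

362.5 km^2


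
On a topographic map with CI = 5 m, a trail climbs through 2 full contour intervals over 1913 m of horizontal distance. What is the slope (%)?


elevation change = 2 * 5 = 10 m
slope = 10 / 1913 * 100 = 0.5%

0.5%


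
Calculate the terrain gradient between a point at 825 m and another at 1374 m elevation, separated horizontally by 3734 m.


gradient = (1374 - 825) / 3734 = 549 / 3734 = 0.147

0.147


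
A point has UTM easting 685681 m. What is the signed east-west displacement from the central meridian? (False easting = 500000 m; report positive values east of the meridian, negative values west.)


displacement = 685681 - 500000 = 185681 m

185681 m


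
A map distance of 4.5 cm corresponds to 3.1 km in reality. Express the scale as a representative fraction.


ground = 3.1 km = 310000 cm; RF denominator = ground / map = 310000 / 4.5 ≈ 68889; RF = 1:68889

1:68889


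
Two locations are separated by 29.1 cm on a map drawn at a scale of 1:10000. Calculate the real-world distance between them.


ground = 29.1 cm * 10000 / 100 = 2910.0 m = 2.91 km

2.91 km


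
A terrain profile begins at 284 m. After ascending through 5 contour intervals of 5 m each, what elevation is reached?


elevation = 284 + 5 * 5 = 309 m

309 m


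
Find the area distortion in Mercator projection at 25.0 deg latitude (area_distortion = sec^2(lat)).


area_distortion = 1/cos^2(25.0) = 1.217

1.217


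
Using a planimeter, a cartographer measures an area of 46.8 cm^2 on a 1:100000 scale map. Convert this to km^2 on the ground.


ground_area = 46.8 * (100000/100)^2 = 46800000.0 m^2 = 46.8 km^2

46.8 km^2


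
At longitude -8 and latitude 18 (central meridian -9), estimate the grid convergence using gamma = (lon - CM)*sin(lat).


gamma = (-8 - -9) * sin(18) = 1 * 0.309017 = 0.309 degrees

0.309 degrees


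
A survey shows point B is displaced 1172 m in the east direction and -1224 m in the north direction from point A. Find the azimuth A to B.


az = atan2(1172, -1224) = 136.2 deg
adjusted to 0-360: 136.2 degrees

136.2 degrees


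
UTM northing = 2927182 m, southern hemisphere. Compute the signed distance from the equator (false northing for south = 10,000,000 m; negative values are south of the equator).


For southern: actual = 2927182 - 10000000 = -7072818 m

-7072818 m


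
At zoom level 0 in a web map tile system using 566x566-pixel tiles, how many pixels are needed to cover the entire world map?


tiles per axis = 2^0 = 1
total tiles = 1^2 = 1
pixels per axis = 1 * 566 = 566
total pixels = 566^2 = 320356

320356 pixels


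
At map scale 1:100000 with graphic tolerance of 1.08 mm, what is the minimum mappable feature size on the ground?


ground = 1.08 mm * 100000 / 1000 = 108.0 m

108.0 m


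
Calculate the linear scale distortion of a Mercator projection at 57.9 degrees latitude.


SF = 1 / cos(57.9) = 1 / 0.531399 = 1.882

1.882


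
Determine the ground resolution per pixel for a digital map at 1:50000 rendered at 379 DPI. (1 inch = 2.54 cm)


pixel_cm = 2.54 / 379 ≈ 0.006702 cm
ground = pixel_cm * 50000 / 100 = 2.54 * 50000 / (379 * 100) = 127000 / 37900 ≈ 3.35 m

3.35 m


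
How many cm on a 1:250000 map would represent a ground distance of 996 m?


map_cm = 996 * 100 / 250000 = 0.3984 cm ≈ 0.4 cm

0.4 cm


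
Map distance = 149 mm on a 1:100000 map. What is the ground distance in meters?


ground = 149 mm * 100000 / 1000 = 14900.0 m

14900.0 m


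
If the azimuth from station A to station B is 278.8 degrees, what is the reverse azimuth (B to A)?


back azimuth = (278.8 + 180) mod 360 = 98.8 degrees

98.8 degrees


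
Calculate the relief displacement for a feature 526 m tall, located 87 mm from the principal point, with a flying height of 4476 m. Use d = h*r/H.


d = h * r / H = 526 * 87 / 4476 = 10.22 mm

10.22 mm


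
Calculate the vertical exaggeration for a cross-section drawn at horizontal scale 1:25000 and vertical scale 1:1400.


VE = horizontal_scale / vertical_scale = 25000 / 1400 ≈ 17.9

17.9x


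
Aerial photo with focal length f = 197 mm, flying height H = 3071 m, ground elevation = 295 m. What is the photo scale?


scale = f / (H - h) = 197 mm / 2776 m = 197 / 2776000 = 1:14091

1:14091


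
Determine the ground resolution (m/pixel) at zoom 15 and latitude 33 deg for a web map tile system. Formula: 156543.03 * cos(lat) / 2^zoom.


res = 156543.03 * cos(33) / 2^15 = 156543.03 * 0.83867057 / 32768 = 4.01 m/pixel

4.01 m/pixel


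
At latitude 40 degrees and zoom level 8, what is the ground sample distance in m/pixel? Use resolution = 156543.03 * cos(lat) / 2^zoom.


res = 156543.03 * cos(40) / 2^8 = 156543.03 * 0.76604444 / 256 = 468.43 m/pixel

468.43 m/pixel


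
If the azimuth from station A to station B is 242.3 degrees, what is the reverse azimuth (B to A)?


back azimuth = (242.3 + 180) mod 360 = 62.3 degrees

62.3 degrees


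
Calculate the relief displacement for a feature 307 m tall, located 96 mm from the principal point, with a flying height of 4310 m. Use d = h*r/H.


d = h * r / H = 307 * 96 / 4310 = 6.84 mm

6.84 mm


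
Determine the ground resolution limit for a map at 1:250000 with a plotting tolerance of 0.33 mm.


ground = 0.33 mm * 250000 / 1000 = 82.5 m

82.5 m


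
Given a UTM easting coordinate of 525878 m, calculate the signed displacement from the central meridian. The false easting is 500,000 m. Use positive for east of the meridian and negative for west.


displacement = 525878 - 500000 = 25878 m

25878 m


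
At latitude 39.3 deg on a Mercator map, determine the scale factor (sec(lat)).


SF = 1 / cos(39.3) = 1 / 0.77384 = 1.292

1.292


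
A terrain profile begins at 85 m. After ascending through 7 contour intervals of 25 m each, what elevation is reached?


elevation = 85 + 7 * 25 = 260 m

260 m


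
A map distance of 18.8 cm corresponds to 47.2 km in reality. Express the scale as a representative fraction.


ground = 47.2 km = 4720000 cm; RF denominator = ground / map = 4720000 / 18.8 ≈ 251064; RF = 1:251064

1:251064


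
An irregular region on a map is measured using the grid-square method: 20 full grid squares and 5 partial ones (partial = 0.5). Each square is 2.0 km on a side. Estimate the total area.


effective squares = 20 + 5 * 0.5 = 22.5
area = 22.5 * 4.0 = 90.0 km^2

90.0 km^2


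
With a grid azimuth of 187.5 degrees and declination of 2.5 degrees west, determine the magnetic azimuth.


magnetic azimuth = grid azimuth - declination (east +ve)
mag_az = 187.5 - -2.5 = 190.0 degrees

190.0 degrees


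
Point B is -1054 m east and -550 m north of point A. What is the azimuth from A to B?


az = atan2(-1054, -550) = -117.6 deg
adjusted to 0-360: 242.4 degrees

242.4 degrees


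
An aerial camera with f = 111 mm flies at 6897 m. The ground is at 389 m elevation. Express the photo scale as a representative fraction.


scale = f / (H - h) = 111 mm / 6508 m = 111 / 6508000 = 1:58631

1:58631


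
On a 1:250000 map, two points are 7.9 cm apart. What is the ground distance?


ground = 7.9 cm * 250000 / 100 = 19750.0 m = 19.75 km

19.75 km


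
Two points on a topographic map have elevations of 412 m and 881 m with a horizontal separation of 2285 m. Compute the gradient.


gradient = (881 - 412) / 2285 = 469 / 2285 = 0.2053

0.2053


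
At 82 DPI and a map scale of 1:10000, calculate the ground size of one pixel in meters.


pixel_cm = 2.54 / 82 ≈ 0.030976 cm
ground = pixel_cm * 10000 / 100 = 2.54 * 10000 / (82 * 100) = 25400 / 8200 ≈ 3.1 m

3.1 m


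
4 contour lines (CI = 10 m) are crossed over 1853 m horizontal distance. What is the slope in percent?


elevation change = 4 * 10 = 40 m
slope = 40 / 1853 * 100 = 2.2%

2.2%


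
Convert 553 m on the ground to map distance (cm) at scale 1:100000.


map_cm = 553 * 100 / 100000 = 0.553 cm ≈ 0.55 cm

0.55 cm


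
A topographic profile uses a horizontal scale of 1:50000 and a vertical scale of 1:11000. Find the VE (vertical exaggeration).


VE = horizontal_scale / vertical_scale = 50000 / 11000 ≈ 4.5

4.5x


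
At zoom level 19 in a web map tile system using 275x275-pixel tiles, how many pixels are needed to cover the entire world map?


tiles per axis = 2^19 = 524288
total tiles = 524288^2 = 274877906944
pixels per axis = 524288 * 275 = 144179200
total pixels = 144179200^2 = 20787641712640000

20787641712640000 pixels


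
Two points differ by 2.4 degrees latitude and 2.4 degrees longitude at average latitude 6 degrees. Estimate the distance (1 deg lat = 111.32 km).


dlat_km = 2.4 * 111.32 = 267.168
dlon_km = 2.4 * 111.32 * cos(6) ≈ 265.704
dist = sqrt(267.168^2 + 265.704^2) ≈ 376.8 km

376.8 km


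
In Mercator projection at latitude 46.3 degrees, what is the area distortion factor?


area_distortion = 1/cos^2(46.3) = 2.095

2.095


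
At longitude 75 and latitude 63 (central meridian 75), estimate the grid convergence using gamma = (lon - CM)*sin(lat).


gamma = (75 - 75) * sin(63) = 0 * 0.891007 = 0.0 degrees

0.0 degrees


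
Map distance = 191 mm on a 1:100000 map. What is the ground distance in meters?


ground = 191 mm * 100000 / 1000 = 19100.0 m

19100.0 m


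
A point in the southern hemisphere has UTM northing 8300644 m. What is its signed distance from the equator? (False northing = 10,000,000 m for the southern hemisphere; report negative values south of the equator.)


For southern: actual = 8300644 - 10000000 = -1699356 m

-1699356 m


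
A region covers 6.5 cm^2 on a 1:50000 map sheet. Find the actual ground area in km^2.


ground_area = 6.5 * (50000/100)^2 = 1625000.0 m^2 = 1.625 km^2

1.625 km^2


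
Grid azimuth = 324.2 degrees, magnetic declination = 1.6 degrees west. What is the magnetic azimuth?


magnetic azimuth = grid azimuth - declination (east +ve)
mag_az = 324.2 - -1.6 = 325.8 degrees

325.8 degrees


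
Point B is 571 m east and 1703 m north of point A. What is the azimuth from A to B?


az = atan2(571, 1703) = 18.5 deg
adjusted to 0-360: 18.5 degrees

18.5 degrees


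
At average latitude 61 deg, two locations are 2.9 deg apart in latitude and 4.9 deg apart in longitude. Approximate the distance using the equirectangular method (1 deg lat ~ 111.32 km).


dlat_km = 2.9 * 111.32 = 322.828
dlon_km = 4.9 * 111.32 * cos(61) ≈ 264.448
dist = sqrt(322.828^2 + 264.448^2) ≈ 417.3 km

417.3 km


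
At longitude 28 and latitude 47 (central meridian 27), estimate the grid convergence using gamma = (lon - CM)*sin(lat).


gamma = (28 - 27) * sin(47) = 1 * 0.731354 = 0.731 degrees

0.731 degrees


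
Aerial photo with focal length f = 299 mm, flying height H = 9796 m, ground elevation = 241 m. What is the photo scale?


scale = f / (H - h) = 299 mm / 9555 m = 299 / 9555000 = 1:31957

1:31957


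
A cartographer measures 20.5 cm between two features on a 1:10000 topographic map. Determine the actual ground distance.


ground = 20.5 cm * 10000 / 100 = 2050.0 m = 2.05 km

2.05 km


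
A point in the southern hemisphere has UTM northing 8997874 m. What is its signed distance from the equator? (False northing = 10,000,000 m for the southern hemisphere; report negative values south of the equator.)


For southern: actual = 8997874 - 10000000 = -1002126 m

-1002126 m


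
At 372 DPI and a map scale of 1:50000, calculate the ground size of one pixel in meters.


pixel_cm = 2.54 / 372 ≈ 0.006828 cm
ground = pixel_cm * 50000 / 100 = 2.54 * 50000 / (372 * 100) = 127000 / 37200 ≈ 3.41 m

3.41 m


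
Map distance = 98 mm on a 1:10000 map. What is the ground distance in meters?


ground = 98 mm * 10000 / 1000 = 980.0 m

980.0 m


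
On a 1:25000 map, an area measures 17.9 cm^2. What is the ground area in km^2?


ground_area = 17.9 * (25000/100)^2 = 1118750.0 m^2 = 1.11875 km^2 ≈ 1.119 km^2

1.119 km^2


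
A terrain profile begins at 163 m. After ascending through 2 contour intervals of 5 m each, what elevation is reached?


elevation = 163 + 2 * 5 = 173 m

173 m


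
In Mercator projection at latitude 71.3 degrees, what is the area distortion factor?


area_distortion = 1/cos^2(71.3) = 9.728

9.728


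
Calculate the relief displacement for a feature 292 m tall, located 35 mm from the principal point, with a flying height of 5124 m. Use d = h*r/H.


d = h * r / H = 292 * 35 / 5124 = 1.99 mm

1.99 mm


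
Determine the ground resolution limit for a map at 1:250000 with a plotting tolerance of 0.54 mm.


ground = 0.54 mm * 250000 / 1000 = 135.0 m

135.0 m


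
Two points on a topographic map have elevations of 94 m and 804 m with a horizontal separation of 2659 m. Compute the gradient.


gradient = (804 - 94) / 2659 = 710 / 2659 = 0.267

0.267


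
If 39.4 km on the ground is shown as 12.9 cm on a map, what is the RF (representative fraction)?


ground = 39.4 km = 3940000 cm; RF denominator = ground / map = 3940000 / 12.9 ≈ 305426; RF = 1:305426

1:305426


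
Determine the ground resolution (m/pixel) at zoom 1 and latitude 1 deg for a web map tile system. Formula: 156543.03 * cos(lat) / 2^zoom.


res = 156543.03 * cos(1) / 2^1 = 156543.03 * 0.9998477 / 2 = 78259.59 m/pixel

78259.59 m/pixel


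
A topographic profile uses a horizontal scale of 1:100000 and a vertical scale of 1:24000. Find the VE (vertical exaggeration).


VE = horizontal_scale / vertical_scale = 100000 / 24000 ≈ 4.2

4.2x


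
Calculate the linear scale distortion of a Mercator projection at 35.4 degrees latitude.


SF = 1 / cos(35.4) = 1 / 0.815128 = 1.227

1.227


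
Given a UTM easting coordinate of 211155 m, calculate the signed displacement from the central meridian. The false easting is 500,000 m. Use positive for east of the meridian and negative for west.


displacement = 211155 - 500000 = -288845 m

-288845 m


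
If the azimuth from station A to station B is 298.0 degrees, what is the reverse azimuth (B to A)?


back azimuth = (298.0 + 180) mod 360 = 118.0 degrees

118.0 degrees


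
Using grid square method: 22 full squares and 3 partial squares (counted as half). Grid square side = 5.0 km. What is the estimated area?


effective squares = 22 + 3 * 0.5 = 23.5
area = 23.5 * 25.0 = 587.5 km^2

587.5 km^2


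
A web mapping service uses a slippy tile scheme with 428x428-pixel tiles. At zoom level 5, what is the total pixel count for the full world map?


tiles per axis = 2^5 = 32
total tiles = 32^2 = 1024
pixels per axis = 32 * 428 = 13696
total pixels = 13696^2 = 187580416

187580416 pixels


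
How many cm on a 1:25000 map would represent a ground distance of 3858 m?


map_cm = 3858 * 100 / 25000 = 15.432 cm ≈ 15.43 cm

15.43 cm


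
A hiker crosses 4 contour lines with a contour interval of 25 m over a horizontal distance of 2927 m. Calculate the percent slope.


elevation change = 4 * 25 = 100 m
slope = 100 / 2927 * 100 = 3.4%

3.4%


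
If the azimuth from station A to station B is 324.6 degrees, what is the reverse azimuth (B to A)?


back azimuth = (324.6 + 180) mod 360 = 144.6 degrees

144.6 degrees


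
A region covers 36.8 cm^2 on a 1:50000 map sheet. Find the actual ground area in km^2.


ground_area = 36.8 * (50000/100)^2 = 9200000.0 m^2 = 9.2 km^2

9.2 km^2


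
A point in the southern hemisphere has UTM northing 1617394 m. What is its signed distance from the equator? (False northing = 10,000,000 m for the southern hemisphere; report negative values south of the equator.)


For southern: actual = 1617394 - 10000000 = -8382606 m

-8382606 m


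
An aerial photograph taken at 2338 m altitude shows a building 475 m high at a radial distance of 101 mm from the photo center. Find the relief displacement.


d = h * r / H = 475 * 101 / 2338 = 20.52 mm

20.52 mm


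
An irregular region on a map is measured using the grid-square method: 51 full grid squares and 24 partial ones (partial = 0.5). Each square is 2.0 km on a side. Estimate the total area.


effective squares = 51 + 24 * 0.5 = 63.0
area = 63.0 * 4.0 = 252.0 km^2

252.0 km^2


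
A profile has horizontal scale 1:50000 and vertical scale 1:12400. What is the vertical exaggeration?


VE = horizontal_scale / vertical_scale = 50000 / 12400 ≈ 4.0

4.0x


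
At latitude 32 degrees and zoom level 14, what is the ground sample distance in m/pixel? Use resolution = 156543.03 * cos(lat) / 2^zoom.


res = 156543.03 * cos(32) / 2^14 = 156543.03 * 0.8480481 / 16384 = 8.1 m/pixel

8.1 m/pixel


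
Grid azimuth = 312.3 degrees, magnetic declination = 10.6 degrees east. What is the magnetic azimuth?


magnetic azimuth = grid azimuth - declination (east +ve)
mag_az = 312.3 - 10.6 = 301.7 degrees

301.7 degrees


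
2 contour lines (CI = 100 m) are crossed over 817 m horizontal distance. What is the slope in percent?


elevation change = 2 * 100 = 200 m
slope = 200 / 817 * 100 = 24.5%

24.5%


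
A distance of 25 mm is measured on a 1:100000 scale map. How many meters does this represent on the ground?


ground = 25 mm * 100000 / 1000 = 2500.0 m

2500.0 m


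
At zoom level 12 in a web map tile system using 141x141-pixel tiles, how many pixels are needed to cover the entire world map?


tiles per axis = 2^12 = 4096
total tiles = 4096^2 = 16777216
pixels per axis = 4096 * 141 = 577536
total pixels = 577536^2 = 333547831296

333547831296 pixels


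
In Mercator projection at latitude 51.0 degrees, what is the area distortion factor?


area_distortion = 1/cos^2(51.0) = 2.525

2.525


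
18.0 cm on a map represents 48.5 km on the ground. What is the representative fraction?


ground = 48.5 km = 4850000 cm; RF denominator = ground / map = 4850000 / 18.0 ≈ 269444; RF = 1:269444

1:269444


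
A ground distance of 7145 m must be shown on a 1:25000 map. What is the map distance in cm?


map_cm = 7145 * 100 / 25000 = 28.58 cm

28.58 cm


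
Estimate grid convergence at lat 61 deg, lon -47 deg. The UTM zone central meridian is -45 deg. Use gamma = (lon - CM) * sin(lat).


gamma = (-47 - -45) * sin(61) = -2 * 0.87462 = -1.749 degrees

-1.749 degrees


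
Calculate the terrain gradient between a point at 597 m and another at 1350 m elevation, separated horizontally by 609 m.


gradient = (1350 - 597) / 609 = 753 / 609 = 1.2365

1.2365


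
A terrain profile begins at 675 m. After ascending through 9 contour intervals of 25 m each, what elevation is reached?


elevation = 675 + 9 * 25 = 900 m

900 m


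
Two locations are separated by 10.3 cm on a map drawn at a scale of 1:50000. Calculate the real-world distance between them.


ground = 10.3 cm * 50000 / 100 = 5150.0 m = 5.15 km

5.15 km


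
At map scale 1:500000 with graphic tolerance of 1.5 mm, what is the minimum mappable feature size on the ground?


ground = 1.5 mm * 500000 / 1000 = 750.0 m

750.0 m


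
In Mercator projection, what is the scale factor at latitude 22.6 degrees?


SF = 1 / cos(22.6) = 1 / 0.92321 = 1.083

1.083


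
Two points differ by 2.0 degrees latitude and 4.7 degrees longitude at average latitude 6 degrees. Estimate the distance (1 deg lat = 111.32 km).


dlat_km = 2.0 * 111.32 = 222.64
dlon_km = 4.7 * 111.32 * cos(6) ≈ 520.338
dist = sqrt(222.64^2 + 520.338^2) ≈ 566.0 km

566.0 km


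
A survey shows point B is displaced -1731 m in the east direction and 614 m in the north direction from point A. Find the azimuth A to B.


az = atan2(-1731, 614) = -70.5 deg
adjusted to 0-360: 289.5 degrees

289.5 degrees


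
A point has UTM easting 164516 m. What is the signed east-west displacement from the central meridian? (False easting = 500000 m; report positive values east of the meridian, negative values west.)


displacement = 164516 - 500000 = -335484 m

-335484 m


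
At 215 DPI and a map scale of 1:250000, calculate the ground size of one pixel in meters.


pixel_cm = 2.54 / 215 ≈ 0.011814 cm
ground = pixel_cm * 250000 / 100 = 2.54 * 250000 / (215 * 100) = 635000 / 21500 ≈ 29.53 m

29.53 m


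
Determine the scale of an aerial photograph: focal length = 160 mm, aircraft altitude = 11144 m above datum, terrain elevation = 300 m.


scale = f / (H - h) = 160 mm / 10844 m = 160 / 10844000 = 1:67775

1:67775


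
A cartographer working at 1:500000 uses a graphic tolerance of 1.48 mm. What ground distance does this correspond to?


ground = 1.48 mm * 500000 / 1000 = 740.0 m

740.0 m


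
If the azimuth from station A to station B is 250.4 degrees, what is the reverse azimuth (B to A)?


back azimuth = (250.4 + 180) mod 360 = 70.4 degrees

70.4 degrees


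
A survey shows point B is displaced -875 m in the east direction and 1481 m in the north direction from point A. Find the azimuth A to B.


az = atan2(-875, 1481) = -30.6 deg
adjusted to 0-360: 329.4 degrees

329.4 degrees


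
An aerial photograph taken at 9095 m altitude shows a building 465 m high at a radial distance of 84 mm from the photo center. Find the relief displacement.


d = h * r / H = 465 * 84 / 9095 = 4.29 mm

4.29 mm


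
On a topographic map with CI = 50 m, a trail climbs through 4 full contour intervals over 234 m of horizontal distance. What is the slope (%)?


elevation change = 4 * 50 = 200 m
slope = 200 / 234 * 100 = 85.5%

85.5%


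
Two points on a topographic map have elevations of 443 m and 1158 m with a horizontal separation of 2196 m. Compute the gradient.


gradient = (1158 - 443) / 2196 = 715 / 2196 = 0.3256

0.3256


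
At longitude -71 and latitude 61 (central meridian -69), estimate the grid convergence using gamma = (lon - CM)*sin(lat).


gamma = (-71 - -69) * sin(61) = -2 * 0.87462 = -1.749 degrees

-1.749 degrees


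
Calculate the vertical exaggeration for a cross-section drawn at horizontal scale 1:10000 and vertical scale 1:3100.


VE = horizontal_scale / vertical_scale = 10000 / 3100 ≈ 3.2

3.2x


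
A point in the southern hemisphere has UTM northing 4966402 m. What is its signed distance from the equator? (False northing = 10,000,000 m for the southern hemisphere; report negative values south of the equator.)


For southern: actual = 4966402 - 10000000 = -5033598 m

-5033598 m


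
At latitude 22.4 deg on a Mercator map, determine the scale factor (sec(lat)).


SF = 1 / cos(22.4) = 1 / 0.924546 = 1.082

1.082


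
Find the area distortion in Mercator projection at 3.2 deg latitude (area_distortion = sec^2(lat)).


area_distortion = 1/cos^2(3.2) = 1.003

1.003


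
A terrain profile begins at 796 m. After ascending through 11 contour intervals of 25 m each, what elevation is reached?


elevation = 796 + 11 * 25 = 1071 m

1071 m


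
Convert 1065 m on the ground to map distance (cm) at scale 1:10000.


map_cm = 1065 * 100 / 10000 = 10.65 cm

10.65 cm


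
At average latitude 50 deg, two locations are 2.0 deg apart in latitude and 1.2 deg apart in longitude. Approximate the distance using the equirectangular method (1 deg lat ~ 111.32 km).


dlat_km = 2.0 * 111.32 = 222.64
dlon_km = 1.2 * 111.32 * cos(50) ≈ 85.866
dist = sqrt(222.64^2 + 85.866^2) ≈ 238.6 km

238.6 km


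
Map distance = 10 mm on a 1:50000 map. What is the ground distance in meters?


ground = 10 mm * 50000 / 1000 = 500.0 m

500.0 m


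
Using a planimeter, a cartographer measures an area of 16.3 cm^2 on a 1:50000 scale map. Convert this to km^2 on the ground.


ground_area = 16.3 * (50000/100)^2 = 4075000.0 m^2 = 4.075 km^2

4.075 km^2


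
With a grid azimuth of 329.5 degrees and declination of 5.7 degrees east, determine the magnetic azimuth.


magnetic azimuth = grid azimuth - declination (east +ve)
mag_az = 329.5 - 5.7 = 323.8 degrees

323.8 degrees


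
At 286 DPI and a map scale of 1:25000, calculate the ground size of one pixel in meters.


pixel_cm = 2.54 / 286 ≈ 0.008881 cm
ground = pixel_cm * 25000 / 100 = 2.54 * 25000 / (286 * 100) = 63500 / 28600 ≈ 2.22 m

2.22 m


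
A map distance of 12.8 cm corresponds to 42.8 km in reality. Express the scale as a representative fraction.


ground = 42.8 km = 4280000 cm; RF denominator = ground / map = 4280000 / 12.8 = 334375; RF = 1:334375

1:334375


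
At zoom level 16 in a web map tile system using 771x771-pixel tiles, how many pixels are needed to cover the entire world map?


tiles per axis = 2^16 = 65536
total tiles = 65536^2 = 4294967296
pixels per axis = 65536 * 771 = 50528256
total pixels = 50528256^2 = 2553104654401536

2553104654401536 pixels


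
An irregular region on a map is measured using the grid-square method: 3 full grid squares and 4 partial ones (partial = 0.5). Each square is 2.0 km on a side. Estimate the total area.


effective squares = 3 + 4 * 0.5 = 5.0
area = 5.0 * 4.0 = 20.0 km^2

20.0 km^2


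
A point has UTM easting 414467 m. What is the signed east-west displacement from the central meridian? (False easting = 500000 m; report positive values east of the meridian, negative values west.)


displacement = 414467 - 500000 = -85533 m

-85533 m


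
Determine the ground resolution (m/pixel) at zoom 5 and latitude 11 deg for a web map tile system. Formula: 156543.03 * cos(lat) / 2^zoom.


res = 156543.03 * cos(11) / 2^5 = 156543.03 * 0.98162718 / 32 = 4802.09 m/pixel

4802.09 m/pixel


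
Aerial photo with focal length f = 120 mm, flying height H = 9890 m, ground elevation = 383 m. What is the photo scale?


scale = f / (H - h) = 120 mm / 9507 m = 120 / 9507000 = 1:79225

1:79225


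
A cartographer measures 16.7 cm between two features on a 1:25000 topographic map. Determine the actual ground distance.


ground = 16.7 cm * 25000 / 100 = 4175.0 m = 4.175 km

4.175 km


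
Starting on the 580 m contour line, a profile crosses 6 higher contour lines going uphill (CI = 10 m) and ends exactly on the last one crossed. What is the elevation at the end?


elevation = 580 + 6 * 10 = 640 m

640 m


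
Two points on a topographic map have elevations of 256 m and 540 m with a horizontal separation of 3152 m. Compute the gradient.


gradient = (540 - 256) / 3152 = 284 / 3152 = 0.0901

0.0901


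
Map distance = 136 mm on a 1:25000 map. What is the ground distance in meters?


ground = 136 mm * 25000 / 1000 = 3400.0 m

3400.0 m


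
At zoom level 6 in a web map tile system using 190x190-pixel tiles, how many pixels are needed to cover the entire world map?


tiles per axis = 2^6 = 64
total tiles = 64^2 = 4096
pixels per axis = 64 * 190 = 12160
total pixels = 12160^2 = 147865600

147865600 pixels


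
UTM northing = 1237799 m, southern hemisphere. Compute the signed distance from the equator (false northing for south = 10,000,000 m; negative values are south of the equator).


For southern: actual = 1237799 - 10000000 = -8762201 m

-8762201 m


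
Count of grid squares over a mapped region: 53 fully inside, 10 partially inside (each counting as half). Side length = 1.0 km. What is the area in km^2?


effective squares = 53 + 10 * 0.5 = 58.0
area = 58.0 * 1.0 = 58.0 km^2

58.0 km^2


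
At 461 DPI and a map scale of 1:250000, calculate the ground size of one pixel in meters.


pixel_cm = 2.54 / 461 ≈ 0.00551 cm
ground = pixel_cm * 250000 / 100 = 2.54 * 250000 / (461 * 100) = 635000 / 46100 ≈ 13.77 m

13.77 m


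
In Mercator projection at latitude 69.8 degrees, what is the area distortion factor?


area_distortion = 1/cos^2(69.8) = 8.387

8.387


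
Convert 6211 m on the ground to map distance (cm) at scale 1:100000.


map_cm = 6211 * 100 / 100000 = 6.211 cm ≈ 6.21 cm

6.21 cm


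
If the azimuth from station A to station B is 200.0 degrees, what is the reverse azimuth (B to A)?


back azimuth = (200.0 + 180) mod 360 = 20.0 degrees

20.0 degrees


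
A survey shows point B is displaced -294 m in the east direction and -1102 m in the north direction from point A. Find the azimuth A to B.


az = atan2(-294, -1102) = -165.1 deg
adjusted to 0-360: 194.9 degrees

194.9 degrees


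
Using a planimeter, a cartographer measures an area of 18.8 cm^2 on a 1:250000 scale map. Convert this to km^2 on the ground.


ground_area = 18.8 * (250000/100)^2 = 117500000.0 m^2 = 117.5 km^2

117.5 km^2


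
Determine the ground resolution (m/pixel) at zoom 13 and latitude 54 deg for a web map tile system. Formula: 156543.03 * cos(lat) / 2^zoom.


res = 156543.03 * cos(54) / 2^13 = 156543.03 * 0.58778525 / 8192 = 11.23 m/pixel

11.23 m/pixel


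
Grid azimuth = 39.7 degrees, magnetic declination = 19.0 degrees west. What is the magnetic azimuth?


magnetic azimuth = grid azimuth - declination (east +ve)
mag_az = 39.7 - -19.0 = 58.7 degrees

58.7 degrees


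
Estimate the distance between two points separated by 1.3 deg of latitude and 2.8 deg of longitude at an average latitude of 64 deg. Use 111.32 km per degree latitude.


dlat_km = 1.3 * 111.32 = 144.716
dlon_km = 2.8 * 111.32 * cos(64) ≈ 136.639
dist = sqrt(144.716^2 + 136.639^2) ≈ 199.0 km

199.0 km


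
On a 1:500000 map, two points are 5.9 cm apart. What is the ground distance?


ground = 5.9 cm * 500000 / 100 = 29500.0 m = 29.5 km

29.5 km


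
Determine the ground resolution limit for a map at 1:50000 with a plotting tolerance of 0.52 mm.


ground = 0.52 mm * 50000 / 1000 = 26.0 m

26.0 m


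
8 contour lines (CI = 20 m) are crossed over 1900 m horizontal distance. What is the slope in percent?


elevation change = 8 * 20 = 160 m
slope = 160 / 1900 * 100 = 8.4%

8.4%


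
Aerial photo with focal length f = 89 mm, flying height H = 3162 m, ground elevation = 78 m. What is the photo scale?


scale = f / (H - h) = 89 mm / 3084 m = 89 / 3084000 = 1:34652

1:34652


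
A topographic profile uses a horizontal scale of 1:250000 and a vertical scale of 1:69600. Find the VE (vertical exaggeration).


VE = horizontal_scale / vertical_scale = 250000 / 69600 ≈ 3.6

3.6x


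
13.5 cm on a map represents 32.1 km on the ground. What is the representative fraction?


ground = 32.1 km = 3210000 cm; RF denominator = ground / map = 3210000 / 13.5 ≈ 237778; RF = 1:237778

1:237778


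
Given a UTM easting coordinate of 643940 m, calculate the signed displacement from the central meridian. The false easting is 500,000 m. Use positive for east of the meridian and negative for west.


displacement = 643940 - 500000 = 143940 m

143940 m


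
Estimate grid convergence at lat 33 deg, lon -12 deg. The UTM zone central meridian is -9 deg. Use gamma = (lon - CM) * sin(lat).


gamma = (-12 - -9) * sin(33) = -3 * 0.544639 = -1.634 degrees

-1.634 degrees


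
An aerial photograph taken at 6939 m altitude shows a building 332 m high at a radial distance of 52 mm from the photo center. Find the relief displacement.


d = h * r / H = 332 * 52 / 6939 = 2.49 mm

2.49 mm


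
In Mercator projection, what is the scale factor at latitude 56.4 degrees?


SF = 1 / cos(56.4) = 1 / 0.553392 = 1.807

1.807


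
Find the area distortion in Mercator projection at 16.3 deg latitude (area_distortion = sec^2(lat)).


area_distortion = 1/cos^2(16.3) = 1.086

1.086


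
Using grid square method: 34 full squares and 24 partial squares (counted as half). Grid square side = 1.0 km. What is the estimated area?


effective squares = 34 + 24 * 0.5 = 46.0
area = 46.0 * 1.0 = 46.0 km^2

46.0 km^2


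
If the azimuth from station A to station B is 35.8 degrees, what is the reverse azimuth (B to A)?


back azimuth = (35.8 + 180) mod 360 = 215.8 degrees

215.8 degrees


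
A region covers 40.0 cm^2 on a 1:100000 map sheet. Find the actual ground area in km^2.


ground_area = 40.0 * (100000/100)^2 = 40000000.0 m^2 = 40.0 km^2

40.0 km^2


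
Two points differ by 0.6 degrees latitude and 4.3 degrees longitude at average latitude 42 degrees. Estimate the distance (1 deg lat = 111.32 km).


dlat_km = 0.6 * 111.32 = 66.792
dlon_km = 4.3 * 111.32 * cos(42) ≈ 355.726
dist = sqrt(66.792^2 + 355.726^2) ≈ 361.9 km

361.9 km


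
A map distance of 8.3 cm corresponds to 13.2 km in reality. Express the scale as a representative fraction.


ground = 13.2 km = 1320000 cm; RF denominator = ground / map = 1320000 / 8.3 ≈ 159036; RF = 1:159036

1:159036


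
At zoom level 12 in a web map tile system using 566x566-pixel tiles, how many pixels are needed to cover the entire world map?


tiles per axis = 2^12 = 4096
total tiles = 4096^2 = 16777216
pixels per axis = 4096 * 566 = 2318336
total pixels = 2318336^2 = 5374681808896

5374681808896 pixels


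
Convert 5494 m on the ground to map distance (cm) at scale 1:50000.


map_cm = 5494 * 100 / 50000 = 10.988 cm ≈ 10.99 cm

10.99 cm


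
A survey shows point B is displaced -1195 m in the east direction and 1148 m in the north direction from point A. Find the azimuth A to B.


az = atan2(-1195, 1148) = -46.1 deg
adjusted to 0-360: 313.9 degrees

313.9 degrees


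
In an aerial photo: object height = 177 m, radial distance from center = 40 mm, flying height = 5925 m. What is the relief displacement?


d = h * r / H = 177 * 40 / 5925 = 1.19 mm

1.19 mm


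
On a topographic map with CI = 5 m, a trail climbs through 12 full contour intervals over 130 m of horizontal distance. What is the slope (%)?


elevation change = 12 * 5 = 60 m
slope = 60 / 130 * 100 = 46.2%

46.2%


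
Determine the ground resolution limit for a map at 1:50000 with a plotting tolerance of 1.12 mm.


ground = 1.12 mm * 50000 / 1000 = 56.0 m

56.0 m


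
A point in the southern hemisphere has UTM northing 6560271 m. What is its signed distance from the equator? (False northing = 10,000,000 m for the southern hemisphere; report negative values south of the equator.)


For southern: actual = 6560271 - 10000000 = -3439729 m

-3439729 m


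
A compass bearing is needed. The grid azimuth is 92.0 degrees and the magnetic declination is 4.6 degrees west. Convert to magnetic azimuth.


magnetic azimuth = grid azimuth - declination (east +ve)
mag_az = 92.0 - -4.6 = 96.6 degrees

96.6 degrees


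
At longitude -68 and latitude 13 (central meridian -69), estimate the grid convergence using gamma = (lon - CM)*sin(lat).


gamma = (-68 - -69) * sin(13) = 1 * 0.224951 = 0.225 degrees

0.225 degrees


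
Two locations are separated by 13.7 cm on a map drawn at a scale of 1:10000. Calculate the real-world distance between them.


ground = 13.7 cm * 10000 / 100 = 1370.0 m = 1.37 km

1.37 km


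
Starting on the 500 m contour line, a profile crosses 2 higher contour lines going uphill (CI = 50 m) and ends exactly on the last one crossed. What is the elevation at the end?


elevation = 500 + 2 * 50 = 600 m

600 m


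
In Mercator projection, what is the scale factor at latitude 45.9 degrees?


SF = 1 / cos(45.9) = 1 / 0.695913 = 1.437

1.437


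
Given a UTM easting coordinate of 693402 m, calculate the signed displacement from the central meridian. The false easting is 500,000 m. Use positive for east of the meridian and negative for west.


displacement = 693402 - 500000 = 193402 m

193402 m


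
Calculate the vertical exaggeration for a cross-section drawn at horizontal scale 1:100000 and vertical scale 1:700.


VE = horizontal_scale / vertical_scale = 100000 / 700 ≈ 142.9

142.9x


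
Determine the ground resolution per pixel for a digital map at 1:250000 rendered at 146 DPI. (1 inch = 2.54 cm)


pixel_cm = 2.54 / 146 ≈ 0.017397 cm
ground = pixel_cm * 250000 / 100 = 2.54 * 250000 / (146 * 100) = 635000 / 14600 ≈ 43.49 m

43.49 m


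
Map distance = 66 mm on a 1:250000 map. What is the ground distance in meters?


ground = 66 mm * 250000 / 1000 = 16500.0 m

16500.0 m


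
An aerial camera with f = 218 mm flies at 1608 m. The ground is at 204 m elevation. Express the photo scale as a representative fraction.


scale = f / (H - h) = 218 mm / 1404 m = 218 / 1404000 = 1:6440

1:6440


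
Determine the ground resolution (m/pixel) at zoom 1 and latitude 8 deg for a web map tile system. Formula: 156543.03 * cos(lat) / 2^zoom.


res = 156543.03 * cos(8) / 2^1 = 156543.03 * 0.99026807 / 2 = 77509.78 m/pixel

77509.78 m/pixel


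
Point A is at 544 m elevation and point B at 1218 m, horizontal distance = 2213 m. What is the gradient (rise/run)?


gradient = (1218 - 544) / 2213 = 674 / 2213 = 0.3046

0.3046


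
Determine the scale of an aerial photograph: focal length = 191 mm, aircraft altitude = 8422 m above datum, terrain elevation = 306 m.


scale = f / (H - h) = 191 mm / 8116 m = 191 / 8116000 = 1:42492

1:42492


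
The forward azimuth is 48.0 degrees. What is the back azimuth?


back azimuth = (48.0 + 180) mod 360 = 228.0 degrees

228.0 degrees


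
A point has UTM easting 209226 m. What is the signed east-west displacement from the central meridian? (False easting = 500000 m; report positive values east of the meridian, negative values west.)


displacement = 209226 - 500000 = -290774 m

-290774 m


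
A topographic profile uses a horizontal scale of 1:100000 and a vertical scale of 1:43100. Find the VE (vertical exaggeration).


VE = horizontal_scale / vertical_scale = 100000 / 43100 ≈ 2.3

2.3x
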